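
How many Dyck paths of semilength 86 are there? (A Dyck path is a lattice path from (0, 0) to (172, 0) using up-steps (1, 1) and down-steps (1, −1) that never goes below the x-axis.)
C_86 = 4180080073556524734514695828170907458428751314320

These Dyck paths are counted by the Catalan number C_n = (1/(n + 1)) · C(2n, n). For n = 86: C_86 = (1/87) · C(172, 86) = 363666966399417651902778537050868948883301364345840/87 = 4180080073556524734514695828170907458428751314320.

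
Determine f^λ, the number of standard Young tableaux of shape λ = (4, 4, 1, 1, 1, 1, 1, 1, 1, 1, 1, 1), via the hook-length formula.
# SYT of shape (4, 4, 1, 1, 1, 1, 1, 1, 1, 1, 1, 1) = 58344

Hook-length formula: f^λ = n! / Π hook(c), product over all cells c of the Young diagram. For λ = (4, 4, 1, 1, 1, 1, 1, 1, 1, 1, 1, 1), n = 18 boxes. Hook lengths by row (left-to-right, top-to-bottom): [15, 4, 3, 2]; [14, 3, 2, 1]; [10]; [9]; [8]; [7]; [6]; [5]; [4]; [3]; [2]; [1]. Product of hooks = 109734912000. So f^λ = 18! / 109734912000 = 6402373705728000 / 109734912000 = 58344.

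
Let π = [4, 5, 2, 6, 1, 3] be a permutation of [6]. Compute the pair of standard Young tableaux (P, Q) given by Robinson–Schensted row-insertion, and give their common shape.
P = [1, 3, 6] / [2, 5] / [4];  Q = [1, 2, 4] / [3, 6] / [5];  common shape = (3, 2, 1)

Row-insert the values π_1, π_2, … into P one at a time, bumping the leftmost entry strictly greater than the inserted value down to the next row. The recording tableau Q records, in position (i, j), the step at which that cell was added to P.
  Insert 4 (step 1): P = [4];  Q = [1]
  Insert 5 (step 2): P = [4, 5];  Q = [1, 2]
  Insert 2 (step 3): P = [2, 5] / [4];  Q = [1, 2] / [3]
  Insert 6 (step 4): P = [2, 5, 6] / [4];  Q = [1, 2, 4] / [3]
  Insert 1 (step 5): P = [1, 5, 6] / [2] / [4];  Q = [1, 2, 4] / [3] / [5]
  Insert 3 (step 6): P = [1, 3, 6] / [2, 5] / [4];  Q = [1, 2, 4] / [3, 6] / [5]
Final shape: (3, 2, 1).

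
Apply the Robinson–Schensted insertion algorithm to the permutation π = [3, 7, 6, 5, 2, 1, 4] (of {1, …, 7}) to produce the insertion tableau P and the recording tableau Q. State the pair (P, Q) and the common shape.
P = [1, 4] / [2, 5] / [3] / [6] / [7];  Q = [1, 2] / [3, 7] / [4] / [5] / [6];  common shape = (2, 2, 1, 1, 1)

Row-insert the values π_1, π_2, … into P one at a time, bumping the leftmost entry strictly greater than the inserted value down to the next row. The recording tableau Q records, in position (i, j), the step at which that cell was added to P.
  Insert 3 (step 1): P = [3];  Q = [1]
  Insert 7 (step 2): P = [3, 7];  Q = [1, 2]
  Insert 6 (step 3): P = [3, 6] / [7];  Q = [1, 2] / [3]
  Insert 5 (step 4): P = [3, 5] / [6] / [7];  Q = [1, 2] / [3] / [4]
  Insert 2 (step 5): P = [2, 5] / [3] / [6] / [7];  Q = [1, 2] / [3] / [4] / [5]
  Insert 1 (step 6): P = [1, 5] / [2] / [3] / [6] / [7];  Q = [1, 2] / [3] / [4] / [5] / [6]
  Insert 4 (step 7): P = [1, 4] / [2, 5] / [3] / [6] / [7];  Q = [1, 2] / [3, 7] / [4] / [5] / [6]
Final shape: (2, 2, 1, 1, 1).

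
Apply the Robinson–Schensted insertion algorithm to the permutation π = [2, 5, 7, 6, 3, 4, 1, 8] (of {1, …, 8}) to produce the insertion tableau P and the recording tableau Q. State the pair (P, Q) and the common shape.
P = [1, 3, 4, 8] / [2, 6] / [5] / [7];  Q = [1, 2, 3, 8] / [4, 6] / [5] / [7];  common shape = (4, 2, 1, 1)

Row-insert the values π_1, π_2, … into P one at a time, bumping the leftmost entry strictly greater than the inserted value down to the next row. The recording tableau Q records, in position (i, j), the step at which that cell was added to P.
  Insert 2 (step 1): P = [2];  Q = [1]
  Insert 5 (step 2): P = [2, 5];  Q = [1, 2]
  Insert 7 (step 3): P = [2, 5, 7];  Q = [1, 2, 3]
  Insert 6 (step 4): P = [2, 5, 6] / [7];  Q = [1, 2, 3] / [4]
  Insert 3 (step 5): P = [2, 3, 6] / [5] / [7];  Q = [1, 2, 3] / [4] / [5]
  Insert 4 (step 6): P = [2, 3, 4] / [5, 6] / [7];  Q = [1, 2, 3] / [4, 6] / [5]
  Insert 1 (step 7): P = [1, 3, 4] / [2, 6] / [5] / [7];  Q = [1, 2, 3] / [4, 6] / [5] / [7]
  Insert 8 (step 8): P = [1, 3, 4, 8] / [2, 6] / [5] / [7];  Q = [1, 2, 3, 8] / [4, 6] / [5] / [7]
Final shape: (4, 2, 1, 1).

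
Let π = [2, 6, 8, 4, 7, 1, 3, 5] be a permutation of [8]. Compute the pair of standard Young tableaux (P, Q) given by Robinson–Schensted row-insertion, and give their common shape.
P = [1, 3, 5] / [2, 4, 7] / [6, 8];  Q = [1, 2, 3] / [4, 5, 8] / [6, 7];  common shape = (3, 3, 2)

Row-insert the values π_1, π_2, … into P one at a time, bumping the leftmost entry strictly greater than the inserted value down to the next row. The recording tableau Q records, in position (i, j), the step at which that cell was added to P.
  Insert 2 (step 1): P = [2];  Q = [1]
  Insert 6 (step 2): P = [2, 6];  Q = [1, 2]
  Insert 8 (step 3): P = [2, 6, 8];  Q = [1, 2, 3]
  Insert 4 (step 4): P = [2, 4, 8] / [6];  Q = [1, 2, 3] / [4]
  Insert 7 (step 5): P = [2, 4, 7] / [6, 8];  Q = [1, 2, 3] / [4, 5]
  Insert 1 (step 6): P = [1, 4, 7] / [2, 8] / [6];  Q = [1, 2, 3] / [4, 5] / [6]
  Insert 3 (step 7): P = [1, 3, 7] / [2, 4] / [6, 8];  Q = [1, 2, 3] / [4, 5] / [6, 7]
  Insert 5 (step 8): P = [1, 3, 5] / [2, 4, 7] / [6, 8];  Q = [1, 2, 3] / [4, 5, 8] / [6, 7]
Final shape: (3, 3, 2).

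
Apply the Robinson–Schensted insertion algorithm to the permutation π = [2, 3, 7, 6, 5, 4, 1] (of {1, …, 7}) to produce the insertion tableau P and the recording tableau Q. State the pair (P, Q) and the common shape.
P = [1, 3, 4] / [2] / [5] / [6] / [7];  Q = [1, 2, 3] / [4] / [5] / [6] / [7];  common shape = (3, 1, 1, 1, 1)

Row-insert the values π_1, π_2, … into P one at a time, bumping the leftmost entry strictly greater than the inserted value down to the next row. The recording tableau Q records, in position (i, j), the step at which that cell was added to P.
  Insert 2 (step 1): P = [2];  Q = [1]
  Insert 3 (step 2): P = [2, 3];  Q = [1, 2]
  Insert 7 (step 3): P = [2, 3, 7];  Q = [1, 2, 3]
  Insert 6 (step 4): P = [2, 3, 6] / [7];  Q = [1, 2, 3] / [4]
  Insert 5 (step 5): P = [2, 3, 5] / [6] / [7];  Q = [1, 2, 3] / [4] / [5]
  Insert 4 (step 6): P = [2, 3, 4] / [5] / [6] / [7];  Q = [1, 2, 3] / [4] / [5] / [6]
  Insert 1 (step 7): P = [1, 3, 4] / [2] / [5] / [6] / [7];  Q = [1, 2, 3] / [4] / [5] / [6] / [7]
Final shape: (3, 1, 1, 1, 1).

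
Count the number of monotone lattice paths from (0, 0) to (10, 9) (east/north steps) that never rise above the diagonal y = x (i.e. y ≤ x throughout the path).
Number of paths = 16796

By the reflection principle (André's argument), the number of monotone paths to (10, 9) with n ≤ m that never go above y = x is C(19, 10) − C(19, 11) = 92378 − 75582 = 16796.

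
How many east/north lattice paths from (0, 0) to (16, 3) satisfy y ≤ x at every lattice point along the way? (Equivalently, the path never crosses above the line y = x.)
Number of paths = 798

By the reflection principle (André's argument), the number of monotone paths to (16, 3) with n ≤ m that never go above y = x is C(19, 16) − C(19, 17) = 969 − 171 = 798.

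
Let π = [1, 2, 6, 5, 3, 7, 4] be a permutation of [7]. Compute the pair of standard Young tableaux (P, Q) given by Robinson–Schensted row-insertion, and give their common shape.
P = [1, 2, 3, 4] / [5, 7] / [6];  Q = [1, 2, 3, 6] / [4, 7] / [5];  common shape = (4, 2, 1)

Row-insert the values π_1, π_2, … into P one at a time, bumping the leftmost entry strictly greater than the inserted value down to the next row. The recording tableau Q records, in position (i, j), the step at which that cell was added to P.
  Insert 1 (step 1): P = [1];  Q = [1]
  Insert 2 (step 2): P = [1, 2];  Q = [1, 2]
  Insert 6 (step 3): P = [1, 2, 6];  Q = [1, 2, 3]
  Insert 5 (step 4): P = [1, 2, 5] / [6];  Q = [1, 2, 3] / [4]
  Insert 3 (step 5): P = [1, 2, 3] / [5] / [6];  Q = [1, 2, 3] / [4] / [5]
  Insert 7 (step 6): P = [1, 2, 3, 7] / [5] / [6];  Q = [1, 2, 3, 6] / [4] / [5]
  Insert 4 (step 7): P = [1, 2, 3, 4] / [5, 7] / [6];  Q = [1, 2, 3, 6] / [4, 7] / [5]
Final shape: (4, 2, 1).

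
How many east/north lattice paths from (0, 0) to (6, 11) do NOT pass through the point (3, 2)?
Number of paths = 10176

Total paths from (0, 0) to (6, 11): C(17, 6) = 12376. Paths through (3, 2): (paths (0, 0) → (3, 2)) × (paths (3, 2) → (6, 11)) = C(5, 3) · C(12, 3) = 10 · 220 = 2200. Avoidance count = 12376 − 2200 = 10176.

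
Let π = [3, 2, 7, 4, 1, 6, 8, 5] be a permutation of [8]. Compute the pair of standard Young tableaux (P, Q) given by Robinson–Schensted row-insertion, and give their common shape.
P = [1, 4, 5, 8] / [2, 6] / [3, 7];  Q = [1, 3, 6, 7] / [2, 4] / [5, 8];  common shape = (4, 2, 2)

Row-insert the values π_1, π_2, … into P one at a time, bumping the leftmost entry strictly greater than the inserted value down to the next row. The recording tableau Q records, in position (i, j), the step at which that cell was added to P.
  Insert 3 (step 1): P = [3];  Q = [1]
  Insert 2 (step 2): P = [2] / [3];  Q = [1] / [2]
  Insert 7 (step 3): P = [2, 7] / [3];  Q = [1, 3] / [2]
  Insert 4 (step 4): P = [2, 4] / [3, 7];  Q = [1, 3] / [2, 4]
  Insert 1 (step 5): P = [1, 4] / [2, 7] / [3];  Q = [1, 3] / [2, 4] / [5]
  Insert 6 (step 6): P = [1, 4, 6] / [2, 7] / [3];  Q = [1, 3, 6] / [2, 4] / [5]
  Insert 8 (step 7): P = [1, 4, 6, 8] / [2, 7] / [3];  Q = [1, 3, 6, 7] / [2, 4] / [5]
  Insert 5 (step 8): P = [1, 4, 5, 8] / [2, 6] / [3, 7];  Q = [1, 3, 6, 7] / [2, 4] / [5, 8]
Final shape: (4, 2, 2).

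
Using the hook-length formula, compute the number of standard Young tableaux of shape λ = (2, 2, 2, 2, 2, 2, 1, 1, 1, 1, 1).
# SYT of shape (2, 2, 2, 2, 2, 2, 1, 1, 1, 1, 1) = 6188

Hook-length formula: f^λ = n! / Π hook(c), product over all cells c of the Young diagram. For λ = (2, 2, 2, 2, 2, 2, 1, 1, 1, 1, 1), n = 17 boxes. Hook lengths by row (left-to-right, top-to-bottom): [12, 6]; [11, 5]; [10, 4]; [9, 3]; [8, 2]; [7, 1]; [5]; [4]; [3]; [2]; [1]. Product of hooks = 57480192000. So f^λ = 17! / 57480192000 = 355687428096000 / 57480192000 = 6188.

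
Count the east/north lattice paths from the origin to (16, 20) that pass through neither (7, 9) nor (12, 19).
Number of paths = 4852578685

Inclusion–exclusion. Total paths: C(36, 16) = 7307872110. Through P₁: C(16, 7)·C(20, 9) = 1921462400. Through P₂: C(31, 12)·C(5, 4) = 705602625. Since P₁ is strictly southwest of P₂, a monotone path through both must visit P₁ then P₂; paths through both = C(16, 7)·C(15, 5)·C(5, 4) = 171771600. Avoid both = 7307872110 − 1921462400 − 705602625 + 171771600 = 4852578685.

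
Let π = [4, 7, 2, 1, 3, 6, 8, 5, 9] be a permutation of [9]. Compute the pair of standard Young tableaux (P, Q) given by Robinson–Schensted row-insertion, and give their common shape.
P = [1, 3, 5, 8, 9] / [2, 6] / [4, 7];  Q = [1, 2, 6, 7, 9] / [3, 5] / [4, 8];  common shape = (5, 2, 2)

Row-insert the values π_1, π_2, … into P one at a time, bumping the leftmost entry strictly greater than the inserted value down to the next row. The recording tableau Q records, in position (i, j), the step at which that cell was added to P.
  Insert 4 (step 1): P = [4];  Q = [1]
  Insert 7 (step 2): P = [4, 7];  Q = [1, 2]
  Insert 2 (step 3): P = [2, 7] / [4];  Q = [1, 2] / [3]
  Insert 1 (step 4): P = [1, 7] / [2] / [4];  Q = [1, 2] / [3] / [4]
  Insert 3 (step 5): P = [1, 3] / [2, 7] / [4];  Q = [1, 2] / [3, 5] / [4]
  Insert 6 (step 6): P = [1, 3, 6] / [2, 7] / [4];  Q = [1, 2, 6] / [3, 5] / [4]
  Insert 8 (step 7): P = [1, 3, 6, 8] / [2, 7] / [4];  Q = [1, 2, 6, 7] / [3, 5] / [4]
  Insert 5 (step 8): P = [1, 3, 5, 8] / [2, 6] / [4, 7];  Q = [1, 2, 6, 7] / [3, 5] / [4, 8]
  Insert 9 (step 9): P = [1, 3, 5, 8, 9] / [2, 6] / [4, 7];  Q = [1, 2, 6, 7, 9] / [3, 5] / [4, 8]
Final shape: (5, 2, 2).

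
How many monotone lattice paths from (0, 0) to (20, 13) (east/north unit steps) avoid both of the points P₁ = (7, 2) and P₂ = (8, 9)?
Number of paths = 439585216

Inclusion–exclusion. Total paths: C(33, 20) = 573166440. Through P₁: C(9, 7)·C(24, 13) = 89861184. Through P₂: C(17, 8)·C(16, 12) = 44244200. Since P₁ is strictly southwest of P₂, a monotone path through both must visit P₁ then P₂; paths through both = C(9, 7)·C(8, 1)·C(16, 12) = 524160. Avoid both = 573166440 − 89861184 − 44244200 + 524160 = 439585216.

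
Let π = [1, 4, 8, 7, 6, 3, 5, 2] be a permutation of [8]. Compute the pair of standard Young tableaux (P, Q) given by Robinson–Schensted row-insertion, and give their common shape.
P = [1, 2, 5] / [3, 6] / [4] / [7] / [8];  Q = [1, 2, 3] / [4, 7] / [5] / [6] / [8];  common shape = (3, 2, 1, 1, 1)

Row-insert the values π_1, π_2, … into P one at a time, bumping the leftmost entry strictly greater than the inserted value down to the next row. The recording tableau Q records, in position (i, j), the step at which that cell was added to P.
  Insert 1 (step 1): P = [1];  Q = [1]
  Insert 4 (step 2): P = [1, 4];  Q = [1, 2]
  Insert 8 (step 3): P = [1, 4, 8];  Q = [1, 2, 3]
  Insert 7 (step 4): P = [1, 4, 7] / [8];  Q = [1, 2, 3] / [4]
  Insert 6 (step 5): P = [1, 4, 6] / [7] / [8];  Q = [1, 2, 3] / [4] / [5]
  Insert 3 (step 6): P = [1, 3, 6] / [4] / [7] / [8];  Q = [1, 2, 3] / [4] / [5] / [6]
  Insert 5 (step 7): P = [1, 3, 5] / [4, 6] / [7] / [8];  Q = [1, 2, 3] / [4, 7] / [5] / [6]
  Insert 2 (step 8): P = [1, 2, 5] / [3, 6] / [4] / [7] / [8];  Q = [1, 2, 3] / [4, 7] / [5] / [6] / [8]
Final shape: (3, 2, 1, 1, 1).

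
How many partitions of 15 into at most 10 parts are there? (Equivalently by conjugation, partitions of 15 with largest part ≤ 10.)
p(15, parts ≤ 10) = 164

Partitions of 15 with all parts ≤ 10: 10+5, 10+4+1, 10+3+2, 10+3+1+1, 10+2+2+1, 10+2+1+1+1, 10+1+1+1+1+1, 9+6, 9+5+1, 9+4+2, 9+4+1+1, 9+3+3, 9+3+2+1, 9+3+1+1+1, 9+2+2+2, 9+2+2+1+1, 9+2+1+1+1+1, 9+1+1+1+1+1+1, 8+7, 8+6+1, 8+5+2, 8+5+1+1, 8+4+3, 8+4+2+1, 8+4+1+1+1, 8+3+3+1, 8+3+2+2, 8+3+2+1+1, 8+3+1+1+1+1, 8+2+2+2+1, … (164 total). Count = 164.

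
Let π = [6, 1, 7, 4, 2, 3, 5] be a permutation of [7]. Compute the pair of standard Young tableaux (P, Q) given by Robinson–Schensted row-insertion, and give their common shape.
P = [1, 2, 3, 5] / [4, 7] / [6];  Q = [1, 3, 6, 7] / [2, 4] / [5];  common shape = (4, 2, 1)

Row-insert the values π_1, π_2, … into P one at a time, bumping the leftmost entry strictly greater than the inserted value down to the next row. The recording tableau Q records, in position (i, j), the step at which that cell was added to P.
  Insert 6 (step 1): P = [6];  Q = [1]
  Insert 1 (step 2): P = [1] / [6];  Q = [1] / [2]
  Insert 7 (step 3): P = [1, 7] / [6];  Q = [1, 3] / [2]
  Insert 4 (step 4): P = [1, 4] / [6, 7];  Q = [1, 3] / [2, 4]
  Insert 2 (step 5): P = [1, 2] / [4, 7] / [6];  Q = [1, 3] / [2, 4] / [5]
  Insert 3 (step 6): P = [1, 2, 3] / [4, 7] / [6];  Q = [1, 3, 6] / [2, 4] / [5]
  Insert 5 (step 7): P = [1, 2, 3, 5] / [4, 7] / [6];  Q = [1, 3, 6, 7] / [2, 4] / [5]
Final shape: (4, 2, 1).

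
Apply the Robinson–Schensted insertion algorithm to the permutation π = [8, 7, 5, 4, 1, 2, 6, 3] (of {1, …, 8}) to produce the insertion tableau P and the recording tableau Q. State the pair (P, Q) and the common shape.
P = [1, 2, 3] / [4, 6] / [5] / [7] / [8];  Q = [1, 6, 7] / [2, 8] / [3] / [4] / [5];  common shape = (3, 2, 1, 1, 1)

Row-insert the values π_1, π_2, … into P one at a time, bumping the leftmost entry strictly greater than the inserted value down to the next row. The recording tableau Q records, in position (i, j), the step at which that cell was added to P.
  Insert 8 (step 1): P = [8];  Q = [1]
  Insert 7 (step 2): P = [7] / [8];  Q = [1] / [2]
  Insert 5 (step 3): P = [5] / [7] / [8];  Q = [1] / [2] / [3]
  Insert 4 (step 4): P = [4] / [5] / [7] / [8];  Q = [1] / [2] / [3] / [4]
  Insert 1 (step 5): P = [1] / [4] / [5] / [7] / [8];  Q = [1] / [2] / [3] / [4] / [5]
  Insert 2 (step 6): P = [1, 2] / [4] / [5] / [7] / [8];  Q = [1, 6] / [2] / [3] / [4] / [5]
  Insert 6 (step 7): P = [1, 2, 6] / [4] / [5] / [7] / [8];  Q = [1, 6, 7] / [2] / [3] / [4] / [5]
  Insert 3 (step 8): P = [1, 2, 3] / [4, 6] / [5] / [7] / [8];  Q = [1, 6, 7] / [2, 8] / [3] / [4] / [5]
Final shape: (3, 2, 1, 1, 1).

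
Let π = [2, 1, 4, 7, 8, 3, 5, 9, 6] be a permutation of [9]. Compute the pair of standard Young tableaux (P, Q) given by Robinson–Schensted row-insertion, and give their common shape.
P = [1, 3, 5, 6, 9] / [2, 4, 7, 8];  Q = [1, 3, 4, 5, 8] / [2, 6, 7, 9];  common shape = (5, 4)

Row-insert the values π_1, π_2, … into P one at a time, bumping the leftmost entry strictly greater than the inserted value down to the next row. The recording tableau Q records, in position (i, j), the step at which that cell was added to P.
  Insert 2 (step 1): P = [2];  Q = [1]
  Insert 1 (step 2): P = [1] / [2];  Q = [1] / [2]
  Insert 4 (step 3): P = [1, 4] / [2];  Q = [1, 3] / [2]
  Insert 7 (step 4): P = [1, 4, 7] / [2];  Q = [1, 3, 4] / [2]
  Insert 8 (step 5): P = [1, 4, 7, 8] / [2];  Q = [1, 3, 4, 5] / [2]
  Insert 3 (step 6): P = [1, 3, 7, 8] / [2, 4];  Q = [1, 3, 4, 5] / [2, 6]
  Insert 5 (step 7): P = [1, 3, 5, 8] / [2, 4, 7];  Q = [1, 3, 4, 5] / [2, 6, 7]
  Insert 9 (step 8): P = [1, 3, 5, 8, 9] / [2, 4, 7];  Q = [1, 3, 4, 5, 8] / [2, 6, 7]
  Insert 6 (step 9): P = [1, 3, 5, 6, 9] / [2, 4, 7, 8];  Q = [1, 3, 4, 5, 8] / [2, 6, 7, 9]
Final shape: (5, 4).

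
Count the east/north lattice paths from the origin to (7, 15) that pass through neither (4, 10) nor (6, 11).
Number of paths = 67623

Inclusion–exclusion. Total paths: C(22, 7) = 170544. Through P₁: C(14, 4)·C(8, 3) = 56056. Through P₂: C(17, 6)·C(5, 1) = 61880. Since P₁ is strictly southwest of P₂, a monotone path through both must visit P₁ then P₂; paths through both = C(14, 4)·C(3, 2)·C(5, 1) = 15015. Avoid both = 170544 − 56056 − 61880 + 15015 = 67623.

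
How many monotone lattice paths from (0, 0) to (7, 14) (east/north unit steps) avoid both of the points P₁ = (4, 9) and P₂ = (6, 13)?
Number of paths = 43426

Inclusion–exclusion. Total paths: C(21, 7) = 116280. Through P₁: C(13, 4)·C(8, 3) = 40040. Through P₂: C(19, 6)·C(2, 1) = 54264. Since P₁ is strictly southwest of P₂, a monotone path through both must visit P₁ then P₂; paths through both = C(13, 4)·C(6, 2)·C(2, 1) = 21450. Avoid both = 116280 − 40040 − 54264 + 21450 = 43426.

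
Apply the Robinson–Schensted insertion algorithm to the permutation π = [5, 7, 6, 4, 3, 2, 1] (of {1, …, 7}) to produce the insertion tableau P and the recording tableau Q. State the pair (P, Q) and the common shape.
P = [1, 6] / [2] / [3] / [4] / [5] / [7];  Q = [1, 2] / [3] / [4] / [5] / [6] / [7];  common shape = (2, 1, 1, 1, 1, 1)

Row-insert the values π_1, π_2, … into P one at a time, bumping the leftmost entry strictly greater than the inserted value down to the next row. The recording tableau Q records, in position (i, j), the step at which that cell was added to P.
  Insert 5 (step 1): P = [5];  Q = [1]
  Insert 7 (step 2): P = [5, 7];  Q = [1, 2]
  Insert 6 (step 3): P = [5, 6] / [7];  Q = [1, 2] / [3]
  Insert 4 (step 4): P = [4, 6] / [5] / [7];  Q = [1, 2] / [3] / [4]
  Insert 3 (step 5): P = [3, 6] / [4] / [5] / [7];  Q = [1, 2] / [3] / [4] / [5]
  Insert 2 (step 6): P = [2, 6] / [3] / [4] / [5] / [7];  Q = [1, 2] / [3] / [4] / [5] / [6]
  Insert 1 (step 7): P = [1, 6] / [2] / [3] / [4] / [5] / [7];  Q = [1, 2] / [3] / [4] / [5] / [6] / [7]
Final shape: (2, 1, 1, 1, 1, 1).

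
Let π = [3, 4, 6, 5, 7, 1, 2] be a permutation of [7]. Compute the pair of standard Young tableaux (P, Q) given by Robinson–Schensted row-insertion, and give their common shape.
P = [1, 2, 5, 7] / [3, 4] / [6];  Q = [1, 2, 3, 5] / [4, 7] / [6];  common shape = (4, 2, 1)

Row-insert the values π_1, π_2, … into P one at a time, bumping the leftmost entry strictly greater than the inserted value down to the next row. The recording tableau Q records, in position (i, j), the step at which that cell was added to P.
  Insert 3 (step 1): P = [3];  Q = [1]
  Insert 4 (step 2): P = [3, 4];  Q = [1, 2]
  Insert 6 (step 3): P = [3, 4, 6];  Q = [1, 2, 3]
  Insert 5 (step 4): P = [3, 4, 5] / [6];  Q = [1, 2, 3] / [4]
  Insert 7 (step 5): P = [3, 4, 5, 7] / [6];  Q = [1, 2, 3, 5] / [4]
  Insert 1 (step 6): P = [1, 4, 5, 7] / [3] / [6];  Q = [1, 2, 3, 5] / [4] / [6]
  Insert 2 (step 7): P = [1, 2, 5, 7] / [3, 4] / [6];  Q = [1, 2, 3, 5] / [4, 7] / [6]
Final shape: (4, 2, 1).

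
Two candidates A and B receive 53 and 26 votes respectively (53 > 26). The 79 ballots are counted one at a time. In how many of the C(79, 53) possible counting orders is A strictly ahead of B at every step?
Strict-lead orderings = 177349970171819554956

Total orderings of the 79 votes with 53 for A: C(79, 53) = 518912875687916475612. By the Bertrand ballot formula (Cycle Lemma / reflection principle), the number of orderings in which A is strictly ahead of B throughout is (p − q)/(p + q) · C(p + q, p) = (53 − 26)/(53 + 26) · 518912875687916475612 = 177349970171819554956.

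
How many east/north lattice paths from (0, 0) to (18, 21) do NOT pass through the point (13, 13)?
Number of paths = 48973571790

Total paths from (0, 0) to (18, 21): C(39, 18) = 62359143990. Paths through (13, 13): (paths (0, 0) → (13, 13)) × (paths (13, 13) → (18, 21)) = C(26, 13) · C(13, 5) = 10400600 · 1287 = 13385572200. Avoidance count = 62359143990 − 13385572200 = 48973571790.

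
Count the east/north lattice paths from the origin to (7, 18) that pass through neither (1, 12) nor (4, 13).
Number of paths = 338320

Inclusion–exclusion. Total paths: C(25, 7) = 480700. Through P₁: C(13, 1)·C(12, 6) = 12012. Through P₂: C(17, 4)·C(8, 3) = 133280. Since P₁ is strictly southwest of P₂, a monotone path through both must visit P₁ then P₂; paths through both = C(13, 1)·C(4, 3)·C(8, 3) = 2912. Avoid both = 480700 − 12012 − 133280 + 2912 = 338320.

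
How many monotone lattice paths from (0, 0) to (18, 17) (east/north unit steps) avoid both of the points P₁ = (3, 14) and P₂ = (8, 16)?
Number of paths = 4529079669

Inclusion–exclusion. Total paths: C(35, 18) = 4537567650. Through P₁: C(17, 3)·C(18, 15) = 554880. Through P₂: C(24, 8)·C(11, 10) = 8090181. Since P₁ is strictly southwest of P₂, a monotone path through both must visit P₁ then P₂; paths through both = C(17, 3)·C(7, 5)·C(11, 10) = 157080. Avoid both = 4537567650 − 554880 − 8090181 + 157080 = 4529079669.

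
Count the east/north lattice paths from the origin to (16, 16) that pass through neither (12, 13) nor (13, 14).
Number of paths = 322492890

Inclusion–exclusion. Total paths: C(32, 16) = 601080390. Through P₁: C(25, 12)·C(7, 4) = 182010500. Through P₂: C(27, 13)·C(5, 3) = 200583000. Since P₁ is strictly southwest of P₂, a monotone path through both must visit P₁ then P₂; paths through both = C(25, 12)·C(2, 1)·C(5, 3) = 104006000. Avoid both = 601080390 − 182010500 − 200583000 + 104006000 = 322492890.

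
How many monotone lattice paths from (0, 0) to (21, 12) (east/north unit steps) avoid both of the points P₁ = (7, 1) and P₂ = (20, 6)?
Number of paths = 318026318

Inclusion–exclusion. Total paths: C(33, 21) = 354817320. Through P₁: C(8, 7)·C(25, 14) = 35659200. Through P₂: C(26, 20)·C(7, 1) = 1611610. Since P₁ is strictly southwest of P₂, a monotone path through both must visit P₁ then P₂; paths through both = C(8, 7)·C(18, 13)·C(7, 1) = 479808. Avoid both = 354817320 − 35659200 − 1611610 + 479808 = 318026318.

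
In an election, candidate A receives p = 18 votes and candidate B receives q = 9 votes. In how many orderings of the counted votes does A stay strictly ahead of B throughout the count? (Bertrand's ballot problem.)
Strict-lead orderings = 1562275

Total orderings of the 27 votes with 18 for A: C(27, 18) = 4686825. By the Bertrand ballot formula (Cycle Lemma / reflection principle), the number of orderings in which A is strictly ahead of B throughout is (p − q)/(p + q) · C(p + q, p) = (18 − 9)/(18 + 9) · 4686825 = 1562275.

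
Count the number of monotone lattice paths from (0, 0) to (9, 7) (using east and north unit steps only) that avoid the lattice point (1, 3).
Number of paths = 9460

Total paths from (0, 0) to (9, 7): C(16, 9) = 11440. Paths through (1, 3): (paths (0, 0) → (1, 3)) × (paths (1, 3) → (9, 7)) = C(4, 1) · C(12, 8) = 4 · 495 = 1980. Avoidance count = 11440 − 1980 = 9460.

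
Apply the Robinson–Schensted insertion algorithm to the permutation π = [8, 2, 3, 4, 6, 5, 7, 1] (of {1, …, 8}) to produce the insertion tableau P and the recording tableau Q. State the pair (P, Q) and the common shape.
P = [1, 3, 4, 5, 7] / [2] / [6] / [8];  Q = [1, 3, 4, 5, 7] / [2] / [6] / [8];  common shape = (5, 1, 1, 1)

Row-insert the values π_1, π_2, … into P one at a time, bumping the leftmost entry strictly greater than the inserted value down to the next row. The recording tableau Q records, in position (i, j), the step at which that cell was added to P.
  Insert 8 (step 1): P = [8];  Q = [1]
  Insert 2 (step 2): P = [2] / [8];  Q = [1] / [2]
  Insert 3 (step 3): P = [2, 3] / [8];  Q = [1, 3] / [2]
  Insert 4 (step 4): P = [2, 3, 4] / [8];  Q = [1, 3, 4] / [2]
  Insert 6 (step 5): P = [2, 3, 4, 6] / [8];  Q = [1, 3, 4, 5] / [2]
  Insert 5 (step 6): P = [2, 3, 4, 5] / [6] / [8];  Q = [1, 3, 4, 5] / [2] / [6]
  Insert 7 (step 7): P = [2, 3, 4, 5, 7] / [6] / [8];  Q = [1, 3, 4, 5, 7] / [2] / [6]
  Insert 1 (step 8): P = [1, 3, 4, 5, 7] / [2] / [6] / [8];  Q = [1, 3, 4, 5, 7] / [2] / [6] / [8]
Final shape: (5, 1, 1, 1).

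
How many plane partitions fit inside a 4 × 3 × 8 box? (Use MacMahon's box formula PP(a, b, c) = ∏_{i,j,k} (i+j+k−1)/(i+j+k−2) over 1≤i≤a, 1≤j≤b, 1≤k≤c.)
PP(4, 3, 8) = 4723719

Evaluate the triple product over i = 1..4, j = 1..3, k = 1..8. The factors are (2/1) · (3/2) · (4/3) · (5/4) · (6/5) · (7/6) · (8/7) · (9/8) · … (96 factors total). The numerators and denominators telescope so the product is an integer; carrying out the multiplication exactly gives PP(4, 3, 8) = 4723719.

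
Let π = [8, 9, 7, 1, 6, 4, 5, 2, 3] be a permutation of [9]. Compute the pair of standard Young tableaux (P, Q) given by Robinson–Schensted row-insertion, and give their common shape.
P = [1, 2, 3] / [4, 5] / [6, 9] / [7] / [8];  Q = [1, 2, 7] / [3, 5] / [4, 9] / [6] / [8];  common shape = (3, 2, 2, 1, 1)

Row-insert the values π_1, π_2, … into P one at a time, bumping the leftmost entry strictly greater than the inserted value down to the next row. The recording tableau Q records, in position (i, j), the step at which that cell was added to P.
  Insert 8 (step 1): P = [8];  Q = [1]
  Insert 9 (step 2): P = [8, 9];  Q = [1, 2]
  Insert 7 (step 3): P = [7, 9] / [8];  Q = [1, 2] / [3]
  Insert 1 (step 4): P = [1, 9] / [7] / [8];  Q = [1, 2] / [3] / [4]
  Insert 6 (step 5): P = [1, 6] / [7, 9] / [8];  Q = [1, 2] / [3, 5] / [4]
  Insert 4 (step 6): P = [1, 4] / [6, 9] / [7] / [8];  Q = [1, 2] / [3, 5] / [4] / [6]
  Insert 5 (step 7): P = [1, 4, 5] / [6, 9] / [7] / [8];  Q = [1, 2, 7] / [3, 5] / [4] / [6]
  Insert 2 (step 8): P = [1, 2, 5] / [4, 9] / [6] / [7] / [8];  Q = [1, 2, 7] / [3, 5] / [4] / [6] / [8]
  Insert 3 (step 9): P = [1, 2, 3] / [4, 5] / [6, 9] / [7] / [8];  Q = [1, 2, 7] / [3, 5] / [4, 9] / [6] / [8]
Final shape: (3, 2, 2, 1, 1).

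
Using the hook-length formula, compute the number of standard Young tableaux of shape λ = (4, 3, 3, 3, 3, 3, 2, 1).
# SYT of shape (4, 3, 3, 3, 3, 3, 2, 1) = 118243840

Hook-length formula: f^λ = n! / Π hook(c), product over all cells c of the Young diagram. For λ = (4, 3, 3, 3, 3, 3, 2, 1), n = 22 boxes. Hook lengths by row (left-to-right, top-to-bottom): [11, 9, 7, 1]; [9, 7, 5]; [8, 6, 4]; [7, 5, 3]; [6, 4, 2]; [5, 3, 1]; [3, 1]; [1]. Product of hooks = 9505786752000. So f^λ = 22! / 9505786752000 = 1124000727777607680000 / 9505786752000 = 118243840.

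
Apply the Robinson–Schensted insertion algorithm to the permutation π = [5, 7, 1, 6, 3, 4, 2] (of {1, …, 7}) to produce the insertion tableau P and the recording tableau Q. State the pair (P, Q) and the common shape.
P = [1, 2, 4] / [3, 6] / [5] / [7];  Q = [1, 2, 6] / [3, 4] / [5] / [7];  common shape = (3, 2, 1, 1)

Row-insert the values π_1, π_2, … into P one at a time, bumping the leftmost entry strictly greater than the inserted value down to the next row. The recording tableau Q records, in position (i, j), the step at which that cell was added to P.
  Insert 5 (step 1): P = [5];  Q = [1]
  Insert 7 (step 2): P = [5, 7];  Q = [1, 2]
  Insert 1 (step 3): P = [1, 7] / [5];  Q = [1, 2] / [3]
  Insert 6 (step 4): P = [1, 6] / [5, 7];  Q = [1, 2] / [3, 4]
  Insert 3 (step 5): P = [1, 3] / [5, 6] / [7];  Q = [1, 2] / [3, 4] / [5]
  Insert 4 (step 6): P = [1, 3, 4] / [5, 6] / [7];  Q = [1, 2, 6] / [3, 4] / [5]
  Insert 2 (step 7): P = [1, 2, 4] / [3, 6] / [5] / [7];  Q = [1, 2, 6] / [3, 4] / [5] / [7]
Final shape: (3, 2, 1, 1).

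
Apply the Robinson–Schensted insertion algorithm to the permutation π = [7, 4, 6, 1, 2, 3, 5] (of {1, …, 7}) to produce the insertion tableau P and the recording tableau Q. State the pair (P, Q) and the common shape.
P = [1, 2, 3, 5] / [4, 6] / [7];  Q = [1, 3, 6, 7] / [2, 5] / [4];  common shape = (4, 2, 1)

Row-insert the values π_1, π_2, … into P one at a time, bumping the leftmost entry strictly greater than the inserted value down to the next row. The recording tableau Q records, in position (i, j), the step at which that cell was added to P.
  Insert 7 (step 1): P = [7];  Q = [1]
  Insert 4 (step 2): P = [4] / [7];  Q = [1] / [2]
  Insert 6 (step 3): P = [4, 6] / [7];  Q = [1, 3] / [2]
  Insert 1 (step 4): P = [1, 6] / [4] / [7];  Q = [1, 3] / [2] / [4]
  Insert 2 (step 5): P = [1, 2] / [4, 6] / [7];  Q = [1, 3] / [2, 5] / [4]
  Insert 3 (step 6): P = [1, 2, 3] / [4, 6] / [7];  Q = [1, 3, 6] / [2, 5] / [4]
  Insert 5 (step 7): P = [1, 2, 3, 5] / [4, 6] / [7];  Q = [1, 3, 6, 7] / [2, 5] / [4]
Final shape: (4, 2, 1).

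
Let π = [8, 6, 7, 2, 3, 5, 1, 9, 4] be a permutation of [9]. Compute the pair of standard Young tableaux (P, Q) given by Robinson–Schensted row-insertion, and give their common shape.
P = [1, 3, 4, 9] / [2, 5] / [6, 7] / [8];  Q = [1, 3, 6, 8] / [2, 5] / [4, 9] / [7];  common shape = (4, 2, 2, 1)

Row-insert the values π_1, π_2, … into P one at a time, bumping the leftmost entry strictly greater than the inserted value down to the next row. The recording tableau Q records, in position (i, j), the step at which that cell was added to P.
  Insert 8 (step 1): P = [8];  Q = [1]
  Insert 6 (step 2): P = [6] / [8];  Q = [1] / [2]
  Insert 7 (step 3): P = [6, 7] / [8];  Q = [1, 3] / [2]
  Insert 2 (step 4): P = [2, 7] / [6] / [8];  Q = [1, 3] / [2] / [4]
  Insert 3 (step 5): P = [2, 3] / [6, 7] / [8];  Q = [1, 3] / [2, 5] / [4]
  Insert 5 (step 6): P = [2, 3, 5] / [6, 7] / [8];  Q = [1, 3, 6] / [2, 5] / [4]
  Insert 1 (step 7): P = [1, 3, 5] / [2, 7] / [6] / [8];  Q = [1, 3, 6] / [2, 5] / [4] / [7]
  Insert 9 (step 8): P = [1, 3, 5, 9] / [2, 7] / [6] / [8];  Q = [1, 3, 6, 8] / [2, 5] / [4] / [7]
  Insert 4 (step 9): P = [1, 3, 4, 9] / [2, 5] / [6, 7] / [8];  Q = [1, 3, 6, 8] / [2, 5] / [4, 9] / [7]
Final shape: (4, 2, 2, 1).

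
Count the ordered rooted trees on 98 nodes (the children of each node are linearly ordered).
C_97 = 14657929356129575437016877846657032761712954950899755100

These ordered rooted trees are counted by the Catalan number C_n = (1/(n + 1)) · C(2n, n). For n = 97: C_97 = (1/98) · C(194, 97) = 1436477076900698392827654028972389210647869585188175999800/98 = 14657929356129575437016877846657032761712954950899755100.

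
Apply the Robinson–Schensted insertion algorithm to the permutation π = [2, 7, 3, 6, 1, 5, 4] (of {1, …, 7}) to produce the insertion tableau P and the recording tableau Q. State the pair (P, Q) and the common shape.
P = [1, 3, 4] / [2, 5] / [6] / [7];  Q = [1, 2, 4] / [3, 6] / [5] / [7];  common shape = (3, 2, 1, 1)

Row-insert the values π_1, π_2, … into P one at a time, bumping the leftmost entry strictly greater than the inserted value down to the next row. The recording tableau Q records, in position (i, j), the step at which that cell was added to P.
  Insert 2 (step 1): P = [2];  Q = [1]
  Insert 7 (step 2): P = [2, 7];  Q = [1, 2]
  Insert 3 (step 3): P = [2, 3] / [7];  Q = [1, 2] / [3]
  Insert 6 (step 4): P = [2, 3, 6] / [7];  Q = [1, 2, 4] / [3]
  Insert 1 (step 5): P = [1, 3, 6] / [2] / [7];  Q = [1, 2, 4] / [3] / [5]
  Insert 5 (step 6): P = [1, 3, 5] / [2, 6] / [7];  Q = [1, 2, 4] / [3, 6] / [5]
  Insert 4 (step 7): P = [1, 3, 4] / [2, 5] / [6] / [7];  Q = [1, 2, 4] / [3, 6] / [5] / [7]
Final shape: (3, 2, 1, 1).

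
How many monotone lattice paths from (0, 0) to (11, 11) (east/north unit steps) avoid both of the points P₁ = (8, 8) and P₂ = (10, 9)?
Number of paths = 286728

Inclusion–exclusion. Total paths: C(22, 11) = 705432. Through P₁: C(16, 8)·C(6, 3) = 257400. Through P₂: C(19, 10)·C(3, 1) = 277134. Since P₁ is strictly southwest of P₂, a monotone path through both must visit P₁ then P₂; paths through both = C(16, 8)·C(3, 2)·C(3, 1) = 115830. Avoid both = 705432 − 257400 − 277134 + 115830 = 286728.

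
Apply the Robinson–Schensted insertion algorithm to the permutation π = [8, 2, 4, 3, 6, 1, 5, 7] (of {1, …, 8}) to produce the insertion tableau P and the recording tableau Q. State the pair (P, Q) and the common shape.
P = [1, 3, 5, 7] / [2, 6] / [4] / [8];  Q = [1, 3, 5, 8] / [2, 7] / [4] / [6];  common shape = (4, 2, 1, 1)

Row-insert the values π_1, π_2, … into P one at a time, bumping the leftmost entry strictly greater than the inserted value down to the next row. The recording tableau Q records, in position (i, j), the step at which that cell was added to P.
  Insert 8 (step 1): P = [8];  Q = [1]
  Insert 2 (step 2): P = [2] / [8];  Q = [1] / [2]
  Insert 4 (step 3): P = [2, 4] / [8];  Q = [1, 3] / [2]
  Insert 3 (step 4): P = [2, 3] / [4] / [8];  Q = [1, 3] / [2] / [4]
  Insert 6 (step 5): P = [2, 3, 6] / [4] / [8];  Q = [1, 3, 5] / [2] / [4]
  Insert 1 (step 6): P = [1, 3, 6] / [2] / [4] / [8];  Q = [1, 3, 5] / [2] / [4] / [6]
  Insert 5 (step 7): P = [1, 3, 5] / [2, 6] / [4] / [8];  Q = [1, 3, 5] / [2, 7] / [4] / [6]
  Insert 7 (step 8): P = [1, 3, 5, 7] / [2, 6] / [4] / [8];  Q = [1, 3, 5, 8] / [2, 7] / [4] / [6]
Final shape: (4, 2, 1, 1).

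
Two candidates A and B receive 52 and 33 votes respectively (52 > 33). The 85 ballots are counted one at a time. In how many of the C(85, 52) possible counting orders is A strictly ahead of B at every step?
Strict-lead orderings = 89909067629575367826534

Total orderings of the 85 votes with 52 for A: C(85, 52) = 402224776237574013960810. By the Bertrand ballot formula (Cycle Lemma / reflection principle), the number of orderings in which A is strictly ahead of B throughout is (p − q)/(p + q) · C(p + q, p) = (52 − 33)/(52 + 33) · 402224776237574013960810 = 89909067629575367826534.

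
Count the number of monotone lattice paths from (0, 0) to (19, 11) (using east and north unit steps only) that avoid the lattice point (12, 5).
Number of paths = 44008692

Total paths from (0, 0) to (19, 11): C(30, 19) = 54627300. Paths through (12, 5): (paths (0, 0) → (12, 5)) × (paths (12, 5) → (19, 11)) = C(17, 12) · C(13, 7) = 6188 · 1716 = 10618608. Avoidance count = 54627300 − 10618608 = 44008692.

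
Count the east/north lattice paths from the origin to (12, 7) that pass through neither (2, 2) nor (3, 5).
Number of paths = 30610

Inclusion–exclusion. Total paths: C(19, 12) = 50388. Through P₁: C(4, 2)·C(15, 10) = 18018. Through P₂: C(8, 3)·C(11, 9) = 3080. Since P₁ is strictly southwest of P₂, a monotone path through both must visit P₁ then P₂; paths through both = C(4, 2)·C(4, 1)·C(11, 9) = 1320. Avoid both = 50388 − 18018 − 3080 + 1320 = 30610.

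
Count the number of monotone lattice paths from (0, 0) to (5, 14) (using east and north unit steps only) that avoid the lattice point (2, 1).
Number of paths = 9948

Total paths from (0, 0) to (5, 14): C(19, 5) = 11628. Paths through (2, 1): (paths (0, 0) → (2, 1)) × (paths (2, 1) → (5, 14)) = C(3, 2) · C(16, 3) = 3 · 560 = 1680. Avoidance count = 11628 − 1680 = 9948.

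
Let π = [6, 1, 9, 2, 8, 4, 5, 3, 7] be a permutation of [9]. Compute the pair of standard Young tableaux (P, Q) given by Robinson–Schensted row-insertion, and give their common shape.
P = [1, 2, 3, 5, 7] / [4, 8] / [6] / [9];  Q = [1, 3, 5, 7, 9] / [2, 4] / [6] / [8];  common shape = (5, 2, 1, 1)

Row-insert the values π_1, π_2, … into P one at a time, bumping the leftmost entry strictly greater than the inserted value down to the next row. The recording tableau Q records, in position (i, j), the step at which that cell was added to P.
  Insert 6 (step 1): P = [6];  Q = [1]
  Insert 1 (step 2): P = [1] / [6];  Q = [1] / [2]
  Insert 9 (step 3): P = [1, 9] / [6];  Q = [1, 3] / [2]
  Insert 2 (step 4): P = [1, 2] / [6, 9];  Q = [1, 3] / [2, 4]
  Insert 8 (step 5): P = [1, 2, 8] / [6, 9];  Q = [1, 3, 5] / [2, 4]
  Insert 4 (step 6): P = [1, 2, 4] / [6, 8] / [9];  Q = [1, 3, 5] / [2, 4] / [6]
  Insert 5 (step 7): P = [1, 2, 4, 5] / [6, 8] / [9];  Q = [1, 3, 5, 7] / [2, 4] / [6]
  Insert 3 (step 8): P = [1, 2, 3, 5] / [4, 8] / [6] / [9];  Q = [1, 3, 5, 7] / [2, 4] / [6] / [8]
  Insert 7 (step 9): P = [1, 2, 3, 5, 7] / [4, 8] / [6] / [9];  Q = [1, 3, 5, 7, 9] / [2, 4] / [6] / [8]
Final shape: (5, 2, 1, 1).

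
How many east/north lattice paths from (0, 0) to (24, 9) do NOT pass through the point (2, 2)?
Number of paths = 29202420

Total paths from (0, 0) to (24, 9): C(33, 24) = 38567100. Paths through (2, 2): (paths (0, 0) → (2, 2)) × (paths (2, 2) → (24, 9)) = C(4, 2) · C(29, 22) = 6 · 1560780 = 9364680. Avoidance count = 38567100 − 9364680 = 29202420.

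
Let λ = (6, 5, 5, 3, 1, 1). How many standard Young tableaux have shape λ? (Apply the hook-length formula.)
# SYT of shape (6, 5, 5, 3, 1, 1) = 399979944

Hook-length formula: f^λ = n! / Π hook(c), product over all cells c of the Young diagram. For λ = (6, 5, 5, 3, 1, 1), n = 21 boxes. Hook lengths by row (left-to-right, top-to-bottom): [11, 8, 7, 5, 4, 1]; [9, 6, 5, 3, 2]; [8, 5, 4, 2, 1]; [5, 2, 1]; [2]; [1]. Product of hooks = 127733760000. So f^λ = 21! / 127733760000 = 51090942171709440000 / 127733760000 = 399979944.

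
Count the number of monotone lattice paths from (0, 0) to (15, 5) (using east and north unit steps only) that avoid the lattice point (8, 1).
Number of paths = 12534

Total paths from (0, 0) to (15, 5): C(20, 15) = 15504. Paths through (8, 1): (paths (0, 0) → (8, 1)) × (paths (8, 1) → (15, 5)) = C(9, 8) · C(11, 7) = 9 · 330 = 2970. Avoidance count = 15504 − 2970 = 12534.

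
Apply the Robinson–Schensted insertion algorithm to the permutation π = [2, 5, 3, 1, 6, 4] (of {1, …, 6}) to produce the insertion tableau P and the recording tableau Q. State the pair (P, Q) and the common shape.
P = [1, 3, 4] / [2, 6] / [5];  Q = [1, 2, 5] / [3, 6] / [4];  common shape = (3, 2, 1)

Row-insert the values π_1, π_2, … into P one at a time, bumping the leftmost entry strictly greater than the inserted value down to the next row. The recording tableau Q records, in position (i, j), the step at which that cell was added to P.
  Insert 2 (step 1): P = [2];  Q = [1]
  Insert 5 (step 2): P = [2, 5];  Q = [1, 2]
  Insert 3 (step 3): P = [2, 3] / [5];  Q = [1, 2] / [3]
  Insert 1 (step 4): P = [1, 3] / [2] / [5];  Q = [1, 2] / [3] / [4]
  Insert 6 (step 5): P = [1, 3, 6] / [2] / [5];  Q = [1, 2, 5] / [3] / [4]
  Insert 4 (step 6): P = [1, 3, 4] / [2, 6] / [5];  Q = [1, 2, 5] / [3, 6] / [4]
Final shape: (3, 2, 1).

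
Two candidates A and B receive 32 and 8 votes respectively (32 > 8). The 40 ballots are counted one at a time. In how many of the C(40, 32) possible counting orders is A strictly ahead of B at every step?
Strict-lead orderings = 46142811

Total orderings of the 40 votes with 32 for A: C(40, 32) = 76904685. By the Bertrand ballot formula (Cycle Lemma / reflection principle), the number of orderings in which A is strictly ahead of B throughout is (p − q)/(p + q) · C(p + q, p) = (32 − 8)/(32 + 8) · 76904685 = 46142811.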